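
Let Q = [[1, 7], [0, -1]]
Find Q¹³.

[[1, 7], [0, -1]]

Q² = I (check: tr Q = 0 and det Q = -1), so Q¹³ = Q since 13 is odd.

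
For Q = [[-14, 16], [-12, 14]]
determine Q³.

[[-56, 64], [-48, 56]]

tr Q = 0 and det Q = -4, so the characteristic polynomial is λ² − (0)λ + (-4) with roots -2 and 2.
Eigenvectors give P = [[4, -1], [3, -1]] with P⁻¹ = [[1, -1], [3, -4]], and Q = P·diag(-2, 2)·P⁻¹.
Then Q³ = P·diag(-8, 8)·P⁻¹ = [[-32, -8], [-24, -8]] · [[1, -1], [3, -4]] = [[-56, 64], [-48, 56]].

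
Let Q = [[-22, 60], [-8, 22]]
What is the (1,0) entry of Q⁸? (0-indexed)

0

tr Q = 0 and det Q = -4, so the characteristic polynomial is λ² − (0)λ + (-4) with roots -2 and 2.
Eigenvectors give P = [[3, -5], [1, -2]] with P⁻¹ = [[2, -5], [1, -3]], and Q = P·diag(-2, 2)·P⁻¹.
Then Q⁸ = P·diag(256, 256)·P⁻¹ = [[768, -1280], [256, -512]] · [[2, -5], [1, -3]] = [[256, 0], [0, 256]].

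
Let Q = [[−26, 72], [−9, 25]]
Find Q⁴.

[[136, −360], [45, −119]]

tr Q = −1 and det Q = −2, so the characteristic polynomial is λ² − (−1)λ + (−2) with roots −2 and 1.
Eigenvectors give P = [[3, −8], [1, −3]] with P⁻¹ = [[3, −8], [1, −3]], and Q = P·diag(−2, 1)·P⁻¹.
Then Q⁴ = P·diag(16, 1)·P⁻¹ = [[48, −8], [16, −3]] · [[3, −8], [1, −3]] = [[136, −360], [45, −119]].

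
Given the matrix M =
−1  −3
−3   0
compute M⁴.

[[109, 57], [57, 90]]

M² = [[10, 3], [3, 9]]
M³ = [[−19, −30], [−30, −9]]
M⁴ = [[109, 57], [57, 90]]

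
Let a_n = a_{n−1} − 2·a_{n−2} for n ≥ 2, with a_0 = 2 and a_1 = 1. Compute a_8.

−31

With companion matrix Q = [[1, −2], [1, 0]], [a_n, a_{n−1}]ᵀ = Q·[a_{n−1}, a_{n−2}]ᵀ, so [a_8, a_7]ᵀ = Q⁷·[a_1, a_0]ᵀ.
Q⁷ = [[−3, −14], [7, −10]], giving [a_8, a_7]ᵀ = [[−31], [−13]].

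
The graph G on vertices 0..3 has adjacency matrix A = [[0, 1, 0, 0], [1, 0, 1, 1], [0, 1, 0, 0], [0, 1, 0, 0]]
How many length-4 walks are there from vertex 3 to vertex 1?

The number of length-4 walks from vertex 3 to vertex 1 is entry (3,1) of A⁴, where A is the adjacency matrix.
A² = [[1, 0, 1, 1], [0, 3, 0, 0], [1, 0, 1, 1], [1, 0, 1, 1]]
A³ = [[0, 3, 0, 0], [3, 0, 3, 3], [0, 3, 0, 0], [0, 3, 0, 0]]
A⁴ = [[3, 0, 3, 3], [0, 9, 0, 0], [3, 0, 3, 3], [3, 0, 3, 3]]

0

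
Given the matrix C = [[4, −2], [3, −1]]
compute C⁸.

tr C = 3 and det C = 2, so the characteristic polynomial is λ² − (3)λ + (2) with roots 2 and 1.
Eigenvectors give P = [[1, −2], [1, −3]] with P⁻¹ = [[3, −2], [1, −1]], and C = P·diag(2, 1)·P⁻¹.
Then C⁸ = P·diag(256, 1)·P⁻¹ = [[256, −2], [256, −3]] · [[3, −2], [1, −1]] = [[766, −510], [765, −509]].

[[766, −510], [765, −509]]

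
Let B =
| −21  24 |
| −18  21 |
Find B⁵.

[[−1701, 1944], [−1458, 1701]]

tr B = 0 and det B = −9, so the characteristic polynomial is λ² − (0)λ + (−9) with roots −3 and 3.
Eigenvectors give P = [[−4, 1], [−3, 1]] with P⁻¹ = [[−1, 1], [−3, 4]], and B = P·diag(−3, 3)·P⁻¹.
Then B⁵ = P·diag(−243, 243)·P⁻¹ = [[972, 243], [729, 243]] · [[−1, 1], [−3, 4]] = [[−1701, 1944], [−1458, 1701]].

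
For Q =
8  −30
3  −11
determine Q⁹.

tr Q = −3 and det Q = 2, so the characteristic polynomial is λ² − (−3)λ + (2) with roots −2 and −1.
Eigenvectors give P = [[3, 10], [1, 3]] with P⁻¹ = [[−3, 10], [1, −3]], and Q = P·diag(−2, −1)·P⁻¹.
Then Q⁹ = P·diag(−512, −1)·P⁻¹ = [[−1536, −10], [−512, −3]] · [[−3, 10], [1, −3]] = [[4598, −15330], [1533, −5111]].

[[4598, −15330], [1533, −5111]]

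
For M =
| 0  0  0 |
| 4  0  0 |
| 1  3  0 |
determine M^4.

M is strictly triangular, hence nilpotent: M^3 = 0, so M^4 = 0.

[[0, 0, 0], [0, 0, 0], [0, 0, 0]]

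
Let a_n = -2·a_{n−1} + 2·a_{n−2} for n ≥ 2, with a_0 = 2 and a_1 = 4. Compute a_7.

With companion matrix B = [[-2, 2], [1, 0]], [a_n, a_{n−1}]ᵀ = B·[a_{n−1}, a_{n−2}]ᵀ, so [a_7, a_6]ᵀ = B⁶·[a_1, a_0]ᵀ.
B⁶ = [[328, -240], [-120, 88]], giving [a_7, a_6]ᵀ = [[832], [-304]].

832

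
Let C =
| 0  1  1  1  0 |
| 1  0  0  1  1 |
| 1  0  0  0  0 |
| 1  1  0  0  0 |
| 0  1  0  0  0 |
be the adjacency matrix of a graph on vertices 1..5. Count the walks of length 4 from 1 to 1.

The number of length-4 walks from vertex 1 to vertex 1 is entry (1,1) of C^4, where C is the adjacency matrix.
C^2 = [[3, 1, 0, 1, 1], [1, 3, 1, 1, 0], [0, 1, 1, 1, 0], [1, 1, 1, 2, 1], [1, 0, 0, 1, 1]]
C^3 = [[2, 5, 3, 4, 1], [5, 2, 1, 4, 3], [3, 1, 0, 1, 1], [4, 4, 1, 2, 1], [1, 3, 1, 1, 0]]
C^4 = [[12, 7, 2, 7, 5], [7, 12, 5, 7, 2], [2, 5, 3, 4, 1], [7, 7, 4, 8, 4], [5, 2, 1, 4, 3]]

12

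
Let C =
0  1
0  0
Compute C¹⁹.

C is strictly triangular, hence nilpotent: C² = 0, so C¹⁹ = 0.

[[0, 0], [0, 0]]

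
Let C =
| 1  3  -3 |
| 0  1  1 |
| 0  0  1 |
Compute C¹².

C = I + N where N = [[0, 3, -3], [0, 0, 1], [0, 0, 0]] is strictly upper-triangular, so N³ = 0.
(I + N)¹² = I + 12·N + 66·N² = [[1, 36, 162], [0, 1, 12], [0, 0, 1]].

[[1, 36, 162], [0, 1, 12], [0, 0, 1]]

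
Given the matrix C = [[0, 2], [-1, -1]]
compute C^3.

[[2, -2], [1, 3]]

C^2 = [[-2, -2], [1, -1]]
C^3 = [[2, -2], [1, 3]]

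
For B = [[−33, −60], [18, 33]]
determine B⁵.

tr B = 0 and det B = −9, so the characteristic polynomial is λ² − (0)λ + (−9) with roots 3 and −3.
Eigenvectors give P = [[−5, −2], [3, 1]] with P⁻¹ = [[1, 2], [−3, −5]], and B = P·diag(3, −3)·P⁻¹.
Then B⁵ = P·diag(243, −243)·P⁻¹ = [[−1215, 486], [729, −243]] · [[1, 2], [−3, −5]] = [[−2673, −4860], [1458, 2673]].

[[−2673, −4860], [1458, 2673]]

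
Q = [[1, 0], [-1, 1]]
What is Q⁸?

[[1, 0], [-8, 1]]

Q = I + N where N = [[0, 0], [-1, 0]] is strictly lower-triangular, so N² = 0.
(I + N)⁸ = I + 8·N = [[1, 0], [-8, 1]].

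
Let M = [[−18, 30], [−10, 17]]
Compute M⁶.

[[2724, −3990], [1330, −1931]]

tr M = −1 and det M = −6, so the characteristic polynomial is λ² − (−1)λ + (−6) with roots −3 and 2.
Eigenvectors give P = [[2, 3], [1, 2]] with P⁻¹ = [[2, −3], [−1, 2]], and M = P·diag(−3, 2)·P⁻¹.
Then M⁶ = P·diag(729, 64)·P⁻¹ = [[1458, 192], [729, 128]] · [[2, −3], [−1, 2]] = [[2724, −3990], [1330, −1931]].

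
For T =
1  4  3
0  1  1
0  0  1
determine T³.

T = I + N where N = [[0, 4, 3], [0, 0, 1], [0, 0, 0]] is strictly upper-triangular, so N³ = 0.
(I + N)³ = I + 3·N + 3·N² = [[1, 12, 21], [0, 1, 3], [0, 0, 1]].

[[1, 12, 21], [0, 1, 3], [0, 0, 1]]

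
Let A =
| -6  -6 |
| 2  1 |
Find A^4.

[[276, 390], [-130, -179]]

tr A = -5 and det A = 6, so the characteristic polynomial is λ² − (-5)λ + (6) with roots -2 and -3.
Eigenvectors give P = [[3, 2], [-2, -1]] with P⁻¹ = [[-1, -2], [2, 3]], and A = P·diag(-2, -3)·P⁻¹.
Then A^4 = P·diag(16, 81)·P⁻¹ = [[48, 162], [-32, -81]] · [[-1, -2], [2, 3]] = [[276, 390], [-130, -179]].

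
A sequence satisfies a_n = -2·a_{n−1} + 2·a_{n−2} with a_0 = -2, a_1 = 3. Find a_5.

With companion matrix C = [[-2, 2], [1, 0]], [a_n, a_{n−1}]ᵀ = C·[a_{n−1}, a_{n−2}]ᵀ, so [a_5, a_4]ᵀ = C^4·[a_1, a_0]ᵀ.
C^4 = [[44, -32], [-16, 12]], giving [a_5, a_4]ᵀ = [[196], [-72]].

196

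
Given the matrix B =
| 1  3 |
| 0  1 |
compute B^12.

[[1, 36], [0, 1]]

B = I + N where N = [[0, 3], [0, 0]] is strictly upper-triangular, so N^2 = 0.
(I + N)^12 = I + 12·N = [[1, 36], [0, 1]].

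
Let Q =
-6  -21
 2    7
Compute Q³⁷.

Q² = Q (a projection; rank 1, trace 1), so Q³⁷ = Q.

[[-6, -21], [2, 7]]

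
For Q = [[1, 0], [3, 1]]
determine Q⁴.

[[1, 0], [12, 1]]

Q = I + N where N = [[0, 0], [3, 0]] is strictly lower-triangular, so N² = 0.
(I + N)⁴ = I + 4·N = [[1, 0], [12, 1]].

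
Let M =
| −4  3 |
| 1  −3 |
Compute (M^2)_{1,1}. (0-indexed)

12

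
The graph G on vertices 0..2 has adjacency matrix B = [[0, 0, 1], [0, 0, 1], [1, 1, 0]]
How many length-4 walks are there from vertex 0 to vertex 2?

The number of length-4 walks from vertex 0 to vertex 2 is entry (0,2) of B⁴, where B is the adjacency matrix.
B² = [[1, 1, 0], [1, 1, 0], [0, 0, 2]]
B³ = [[0, 0, 2], [0, 0, 2], [2, 2, 0]]
B⁴ = [[2, 2, 0], [2, 2, 0], [0, 0, 4]]

0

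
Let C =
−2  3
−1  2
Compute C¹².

C² = I (check: tr C = 0 and det C = −1), so C¹² = I since 12 is even.

[[1, 0], [0, 1]]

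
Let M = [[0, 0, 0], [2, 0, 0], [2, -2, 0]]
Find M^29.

M is strictly triangular, hence nilpotent: M^3 = 0, so M^29 = 0.

[[0, 0, 0], [0, 0, 0], [0, 0, 0]]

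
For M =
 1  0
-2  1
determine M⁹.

[[1, 0], [-18, 1]]

M = I + N where N = [[0, 0], [-2, 0]] is strictly lower-triangular, so N² = 0.
(I + N)⁹ = I + 9·N = [[1, 0], [-18, 1]].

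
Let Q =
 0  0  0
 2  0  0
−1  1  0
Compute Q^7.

Q is strictly triangular, hence nilpotent: Q^3 = 0, so Q^7 = 0.

[[0, 0, 0], [0, 0, 0], [0, 0, 0]]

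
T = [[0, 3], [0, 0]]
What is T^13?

T is strictly triangular, hence nilpotent: T^2 = 0, so T^13 = 0.

[[0, 0], [0, 0]]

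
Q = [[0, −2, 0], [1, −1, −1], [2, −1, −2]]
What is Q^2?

[[−2, 2, 2], [−3, 0, 3], [−5, −1, 5]]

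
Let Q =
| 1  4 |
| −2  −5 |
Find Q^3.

[[25, 52], [−26, −53]]

tr Q = −4 and det Q = 3, so the characteristic polynomial is λ² − (−4)λ + (3) with roots −1 and −3.
Eigenvectors give P = [[−2, −1], [1, 1]] with P⁻¹ = [[−1, −1], [1, 2]], and Q = P·diag(−1, −3)·P⁻¹.
Then Q^3 = P·diag(−1, −27)·P⁻¹ = [[2, 27], [−1, −27]] · [[−1, −1], [1, 2]] = [[25, 52], [−26, −53]].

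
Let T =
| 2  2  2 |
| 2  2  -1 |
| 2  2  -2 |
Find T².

[[12, 12, -2], [6, 6, 4], [4, 4, 6]]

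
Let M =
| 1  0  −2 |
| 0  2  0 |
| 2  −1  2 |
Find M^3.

M^2 = [[−3, 2, −6], [0, 4, 0], [6, −4, 0]]
M^3 = [[−15, 10, −6], [0, 8, 0], [6, −8, −12]]

[[−15, 10, −6], [0, 8, 0], [6, −8, −12]]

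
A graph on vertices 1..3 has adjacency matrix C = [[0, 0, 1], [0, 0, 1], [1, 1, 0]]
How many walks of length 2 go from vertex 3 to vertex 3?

2

The number of length-2 walks from vertex 3 to vertex 3 is entry (3,3) of C², where C is the adjacency matrix.
C² = [[1, 1, 0], [1, 1, 0], [0, 0, 2]]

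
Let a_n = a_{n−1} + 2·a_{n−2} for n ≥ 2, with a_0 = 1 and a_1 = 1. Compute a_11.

1365

With companion matrix C = [[1, 2], [1, 0]], [a_n, a_{n−1}]ᵀ = C·[a_{n−1}, a_{n−2}]ᵀ, so [a_11, a_10]ᵀ = C^10·[a_1, a_0]ᵀ.
C^10 = [[683, 682], [341, 342]], giving [a_11, a_10]ᵀ = [[1365], [683]].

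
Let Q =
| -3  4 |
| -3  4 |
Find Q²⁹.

Q² = Q (a projection; rank 1, trace 1), so Q²⁹ = Q.

[[-3, 4], [-3, 4]]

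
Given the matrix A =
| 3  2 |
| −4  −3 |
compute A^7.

A² = I (check: tr A = 0 and det A = −1), so A^7 = A since 7 is odd.

[[3, 2], [−4, −3]]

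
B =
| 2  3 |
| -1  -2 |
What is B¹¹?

[[2, 3], [-1, -2]]

B² = I (check: tr B = 0 and det B = -1), so B¹¹ = B since 11 is odd.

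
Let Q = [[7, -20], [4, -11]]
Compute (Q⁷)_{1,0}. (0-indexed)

4372

tr Q = -4 and det Q = 3, so the characteristic polynomial is λ² − (-4)λ + (3) with roots -3 and -1.
Eigenvectors give P = [[2, 5], [1, 2]] with P⁻¹ = [[-2, 5], [1, -2]], and Q = P·diag(-3, -1)·P⁻¹.
Then Q⁷ = P·diag(-2187, -1)·P⁻¹ = [[-4374, -5], [-2187, -2]] · [[-2, 5], [1, -2]] = [[8743, -21860], [4372, -10931]].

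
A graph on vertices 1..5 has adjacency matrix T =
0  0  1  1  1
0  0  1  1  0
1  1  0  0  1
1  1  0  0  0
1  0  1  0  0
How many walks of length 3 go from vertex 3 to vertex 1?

The number of length-3 walks from vertex 3 to vertex 1 is entry (3,1) of T³, where T is the adjacency matrix.
T² = [[3, 2, 1, 0, 1], [2, 2, 0, 0, 1], [1, 0, 3, 2, 1], [0, 0, 2, 2, 1], [1, 1, 1, 1, 2]]
T³ = [[2, 1, 6, 5, 4], [1, 0, 5, 4, 2], [6, 5, 2, 1, 4], [5, 4, 1, 0, 2], [4, 2, 4, 2, 2]]

6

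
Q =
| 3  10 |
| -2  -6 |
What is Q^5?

tr Q = -3 and det Q = 2, so the characteristic polynomial is λ² − (-3)λ + (2) with roots -1 and -2.
Eigenvectors give P = [[5, -2], [-2, 1]] with P⁻¹ = [[1, 2], [2, 5]], and Q = P·diag(-1, -2)·P⁻¹.
Then Q^5 = P·diag(-1, -32)·P⁻¹ = [[-5, 64], [2, -32]] · [[1, 2], [2, 5]] = [[123, 310], [-62, -156]].

[[123, 310], [-62, -156]]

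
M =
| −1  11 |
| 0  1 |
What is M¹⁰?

M² = I (check: tr M = 0 and det M = −1), so M¹⁰ = I since 10 is even.

[[1, 0], [0, 1]]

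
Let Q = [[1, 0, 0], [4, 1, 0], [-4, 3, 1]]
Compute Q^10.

Q = I + N where N = [[0, 0, 0], [4, 0, 0], [-4, 3, 0]] is strictly lower-triangular, so N^3 = 0.
(I + N)^10 = I + 10·N + 45·N^2 = [[1, 0, 0], [40, 1, 0], [500, 30, 1]].

[[1, 0, 0], [40, 1, 0], [500, 30, 1]]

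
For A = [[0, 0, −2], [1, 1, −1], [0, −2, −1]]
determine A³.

[[4, 0, −6], [3, 7, −3], [0, −6, 1]]

A² = [[0, 4, 2], [1, 3, −2], [−2, 0, 3]]
A³ = [[4, 0, −6], [3, 7, −3], [0, −6, 1]]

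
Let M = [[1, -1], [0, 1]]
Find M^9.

M = I + N where N = [[0, -1], [0, 0]] is strictly upper-triangular, so N^2 = 0.
(I + N)^9 = I + 9·N = [[1, -9], [0, 1]].

[[1, -9], [0, 1]]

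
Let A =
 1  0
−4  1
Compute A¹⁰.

[[1, 0], [−40, 1]]

A = I + N where N = [[0, 0], [−4, 0]] is strictly lower-triangular, so N² = 0.
(I + N)¹⁰ = I + 10·N = [[1, 0], [−40, 1]].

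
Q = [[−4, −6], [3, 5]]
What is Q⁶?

[[−62, −126], [63, 127]]

tr Q = 1 and det Q = −2, so the characteristic polynomial is λ² − (1)λ + (−2) with roots −1 and 2.
Eigenvectors give P = [[−2, −1], [1, 1]] with P⁻¹ = [[−1, −1], [1, 2]], and Q = P·diag(−1, 2)·P⁻¹.
Then Q⁶ = P·diag(1, 64)·P⁻¹ = [[−2, −64], [1, 64]] · [[−1, −1], [1, 2]] = [[−62, −126], [63, 127]].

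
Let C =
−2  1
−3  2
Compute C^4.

C² = I (check: tr C = 0 and det C = −1), so C^4 = I since 4 is even.

[[1, 0], [0, 1]]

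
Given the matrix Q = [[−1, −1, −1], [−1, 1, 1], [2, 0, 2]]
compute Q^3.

Q^2 = [[0, 0, −2], [2, 2, 4], [2, −2, 2]]
Q^3 = [[−4, 0, −4], [4, 0, 8], [4, −4, 0]]

[[−4, 0, −4], [4, 0, 8], [4, −4, 0]]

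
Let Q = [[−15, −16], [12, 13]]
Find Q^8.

[[26241, 26240], [−19680, −19679]]

tr Q = −2 and det Q = −3, so the characteristic polynomial is λ² − (−2)λ + (−3) with roots 1 and −3.
Eigenvectors give P = [[−1, 4], [1, −3]] with P⁻¹ = [[3, 4], [1, 1]], and Q = P·diag(1, −3)·P⁻¹.
Then Q^8 = P·diag(1, 6561)·P⁻¹ = [[−1, 26244], [1, −19683]] · [[3, 4], [1, 1]] = [[26241, 26240], [−19680, −19679]].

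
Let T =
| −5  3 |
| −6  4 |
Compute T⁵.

tr T = −1 and det T = −2, so the characteristic polynomial is λ² − (−1)λ + (−2) with roots 1 and −2.
Eigenvectors give P = [[−1, 1], [−2, 1]] with P⁻¹ = [[1, −1], [2, −1]], and T = P·diag(1, −2)·P⁻¹.
Then T⁵ = P·diag(1, −32)·P⁻¹ = [[−1, −32], [−2, −32]] · [[1, −1], [2, −1]] = [[−65, 33], [−66, 34]].

[[−65, 33], [−66, 34]]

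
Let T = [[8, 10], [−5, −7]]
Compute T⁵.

tr T = 1 and det T = −6, so the characteristic polynomial is λ² − (1)λ + (−6) with roots −2 and 3.
Eigenvectors give P = [[−1, 2], [1, −1]] with P⁻¹ = [[1, 2], [1, 1]], and T = P·diag(−2, 3)·P⁻¹.
Then T⁵ = P·diag(−32, 243)·P⁻¹ = [[32, 486], [−32, −243]] · [[1, 2], [1, 1]] = [[518, 550], [−275, −307]].

[[518, 550], [−275, −307]]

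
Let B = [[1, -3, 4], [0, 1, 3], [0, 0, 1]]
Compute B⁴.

[[1, -12, -38], [0, 1, 12], [0, 0, 1]]

B = I + N where N = [[0, -3, 4], [0, 0, 3], [0, 0, 0]] is strictly upper-triangular, so N³ = 0.
(I + N)⁴ = I + 4·N + 6·N² = [[1, -12, -38], [0, 1, 12], [0, 0, 1]].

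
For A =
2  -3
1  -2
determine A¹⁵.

A² = I (check: tr A = 0 and det A = -1), so A¹⁵ = A since 15 is odd.

[[2, -3], [1, -2]]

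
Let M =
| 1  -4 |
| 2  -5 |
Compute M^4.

tr M = -4 and det M = 3, so the characteristic polynomial is λ² − (-4)λ + (3) with roots -1 and -3.
Eigenvectors give P = [[2, -1], [1, -1]] with P⁻¹ = [[1, -1], [1, -2]], and M = P·diag(-1, -3)·P⁻¹.
Then M^4 = P·diag(1, 81)·P⁻¹ = [[2, -81], [1, -81]] · [[1, -1], [1, -2]] = [[-79, 160], [-80, 161]].

[[-79, 160], [-80, 161]]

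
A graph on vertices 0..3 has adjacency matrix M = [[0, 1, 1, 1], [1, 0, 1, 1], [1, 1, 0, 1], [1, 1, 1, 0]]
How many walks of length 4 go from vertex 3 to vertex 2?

The number of length-4 walks from vertex 3 to vertex 2 is entry (3,2) of M⁴, where M is the adjacency matrix.
M² = [[3, 2, 2, 2], [2, 3, 2, 2], [2, 2, 3, 2], [2, 2, 2, 3]]
M³ = [[6, 7, 7, 7], [7, 6, 7, 7], [7, 7, 6, 7], [7, 7, 7, 6]]
M⁴ = [[21, 20, 20, 20], [20, 21, 20, 20], [20, 20, 21, 20], [20, 20, 20, 21]]

20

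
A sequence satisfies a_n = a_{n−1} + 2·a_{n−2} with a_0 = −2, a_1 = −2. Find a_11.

With companion matrix B = [[1, 2], [1, 0]], [a_n, a_{n−1}]ᵀ = B·[a_{n−1}, a_{n−2}]ᵀ, so [a_11, a_10]ᵀ = B¹⁰·[a_1, a_0]ᵀ.
B¹⁰ = [[683, 682], [341, 342]], giving [a_11, a_10]ᵀ = [[−2730], [−1366]].

−2730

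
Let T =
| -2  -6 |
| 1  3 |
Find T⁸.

T² = T (a projection; rank 1, trace 1), so T⁸ = T.

[[-2, -6], [1, 3]]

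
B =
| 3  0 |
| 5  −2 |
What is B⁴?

tr B = 1 and det B = −6, so the characteristic polynomial is λ² − (1)λ + (−6) with roots −2 and 3.
Eigenvectors give P = [[0, 1], [−1, 1]] with P⁻¹ = [[1, −1], [1, 0]], and B = P·diag(−2, 3)·P⁻¹.
Then B⁴ = P·diag(16, 81)·P⁻¹ = [[0, 81], [−16, 81]] · [[1, −1], [1, 0]] = [[81, 0], [65, 16]].

[[81, 0], [65, 16]]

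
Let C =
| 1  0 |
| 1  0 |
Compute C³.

[[1, 0], [1, 0]]

C² = C (a projection; rank 1, trace 1), so C³ = C.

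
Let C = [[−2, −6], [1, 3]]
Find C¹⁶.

[[−2, −6], [1, 3]]

C² = C (a projection; rank 1, trace 1), so C¹⁶ = C.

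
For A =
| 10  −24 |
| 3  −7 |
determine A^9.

[[4600, −12264], [1533, −4087]]

tr A = 3 and det A = 2, so the characteristic polynomial is λ² − (3)λ + (2) with roots 1 and 2.
Eigenvectors give P = [[−8, 3], [−3, 1]] with P⁻¹ = [[1, −3], [3, −8]], and A = P·diag(1, 2)·P⁻¹.
Then A^9 = P·diag(1, 512)·P⁻¹ = [[−8, 1536], [−3, 512]] · [[1, −3], [3, −8]] = [[4600, −12264], [1533, −4087]].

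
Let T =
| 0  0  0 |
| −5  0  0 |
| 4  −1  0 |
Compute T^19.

[[0, 0, 0], [0, 0, 0], [0, 0, 0]]

T is strictly triangular, hence nilpotent: T^3 = 0, so T^19 = 0.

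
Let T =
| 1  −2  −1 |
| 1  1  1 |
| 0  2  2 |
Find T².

[[−1, −6, −5], [2, 1, 2], [2, 6, 6]]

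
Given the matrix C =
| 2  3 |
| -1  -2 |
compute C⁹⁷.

C² = I (check: tr C = 0 and det C = -1), so C⁹⁷ = C since 97 is odd.

[[2, 3], [-1, -2]]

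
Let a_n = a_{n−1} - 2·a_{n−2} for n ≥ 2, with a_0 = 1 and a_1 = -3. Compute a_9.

57

With companion matrix Q = [[1, -2], [1, 0]], [a_n, a_{n−1}]ᵀ = Q·[a_{n−1}, a_{n−2}]ᵀ, so [a_9, a_8]ᵀ = Q^8·[a_1, a_0]ᵀ.
Q^8 = [[-17, 6], [-3, -14]], giving [a_9, a_8]ᵀ = [[57], [-5]].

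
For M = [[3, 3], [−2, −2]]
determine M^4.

M^2 = [[3, 3], [−2, −2]]
M^3 = [[3, 3], [−2, −2]]
M^4 = [[3, 3], [−2, −2]]

[[3, 3], [−2, −2]]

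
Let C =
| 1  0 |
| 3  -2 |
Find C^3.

[[1, 0], [9, -8]]

tr C = -1 and det C = -2, so the characteristic polynomial is λ² − (-1)λ + (-2) with roots 1 and -2.
Eigenvectors give P = [[1, 0], [1, -1]] with P⁻¹ = [[1, 0], [1, -1]], and C = P·diag(1, -2)·P⁻¹.
Then C^3 = P·diag(1, -8)·P⁻¹ = [[1, 0], [1, 8]] · [[1, 0], [1, -1]] = [[1, 0], [9, -8]].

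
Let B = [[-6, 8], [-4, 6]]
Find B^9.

tr B = 0 and det B = -4, so the characteristic polynomial is λ² − (0)λ + (-4) with roots -2 and 2.
Eigenvectors give P = [[2, -1], [1, -1]] with P⁻¹ = [[1, -1], [1, -2]], and B = P·diag(-2, 2)·P⁻¹.
Then B^9 = P·diag(-512, 512)·P⁻¹ = [[-1024, -512], [-512, -512]] · [[1, -1], [1, -2]] = [[-1536, 2048], [-1024, 1536]].

[[-1536, 2048], [-1024, 1536]]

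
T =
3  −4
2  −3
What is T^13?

T² = I (check: tr T = 0 and det T = −1), so T^13 = T since 13 is odd.

[[3, −4], [2, −3]]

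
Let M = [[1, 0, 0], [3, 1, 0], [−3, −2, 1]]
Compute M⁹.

[[1, 0, 0], [27, 1, 0], [−243, −18, 1]]

M = I + N where N = [[0, 0, 0], [3, 0, 0], [−3, −2, 0]] is strictly lower-triangular, so N³ = 0.
(I + N)⁹ = I + 9·N + 36·N² = [[1, 0, 0], [27, 1, 0], [−243, −18, 1]].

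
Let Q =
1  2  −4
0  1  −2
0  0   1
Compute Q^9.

[[1, 18, −180], [0, 1, −18], [0, 0, 1]]

Q = I + N where N = [[0, 2, −4], [0, 0, −2], [0, 0, 0]] is strictly upper-triangular, so N^3 = 0.
(I + N)^9 = I + 9·N + 36·N^2 = [[1, 18, −180], [0, 1, −18], [0, 0, 1]].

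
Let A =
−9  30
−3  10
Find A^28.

[[−9, 30], [−3, 10]]

A² = A (a projection; rank 1, trace 1), so A^28 = A.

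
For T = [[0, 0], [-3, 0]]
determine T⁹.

T is strictly triangular, hence nilpotent: T² = 0, so T⁹ = 0.

[[0, 0], [0, 0]]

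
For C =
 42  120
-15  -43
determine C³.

tr C = -1 and det C = -6, so the characteristic polynomial is λ² − (-1)λ + (-6) with roots -3 and 2.
Eigenvectors give P = [[-8, -3], [3, 1]] with P⁻¹ = [[1, 3], [-3, -8]], and C = P·diag(-3, 2)·P⁻¹.
Then C³ = P·diag(-27, 8)·P⁻¹ = [[216, -24], [-81, 8]] · [[1, 3], [-3, -8]] = [[288, 840], [-105, -307]].

[[288, 840], [-105, -307]]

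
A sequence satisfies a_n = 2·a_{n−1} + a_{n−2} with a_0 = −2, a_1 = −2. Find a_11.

−16238

With companion matrix T = [[2, 1], [1, 0]], [a_n, a_{n−1}]ᵀ = T·[a_{n−1}, a_{n−2}]ᵀ, so [a_11, a_10]ᵀ = T^10·[a_1, a_0]ᵀ.
T^10 = [[5741, 2378], [2378, 985]], giving [a_11, a_10]ᵀ = [[−16238], [−6726]].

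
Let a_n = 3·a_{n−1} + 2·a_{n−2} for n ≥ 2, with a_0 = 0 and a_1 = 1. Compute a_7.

With companion matrix T = [[3, 2], [1, 0]], [a_n, a_{n−1}]ᵀ = T·[a_{n−1}, a_{n−2}]ᵀ, so [a_7, a_6]ᵀ = T⁶·[a_1, a_0]ᵀ.
T⁶ = [[1763, 990], [495, 278]], giving [a_7, a_6]ᵀ = [[1763], [495]].

1763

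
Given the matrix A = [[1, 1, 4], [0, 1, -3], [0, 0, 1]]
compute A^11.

[[1, 11, -121], [0, 1, -33], [0, 0, 1]]

A = I + N where N = [[0, 1, 4], [0, 0, -3], [0, 0, 0]] is strictly upper-triangular, so N^3 = 0.
(I + N)^11 = I + 11·N + 55·N^2 = [[1, 11, -121], [0, 1, -33], [0, 0, 1]].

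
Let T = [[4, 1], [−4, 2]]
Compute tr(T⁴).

T² = [[12, 6], [−24, 0]]
T³ = [[24, 24], [−96, −24]]
T⁴ = [[0, 72], [−288, −144]]

−144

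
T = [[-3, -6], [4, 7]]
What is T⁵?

[[-483, -726], [484, 727]]

tr T = 4 and det T = 3, so the characteristic polynomial is λ² − (4)λ + (3) with roots 3 and 1.
Eigenvectors give P = [[-1, 3], [1, -2]] with P⁻¹ = [[2, 3], [1, 1]], and T = P·diag(3, 1)·P⁻¹.
Then T⁵ = P·diag(243, 1)·P⁻¹ = [[-243, 3], [243, -2]] · [[2, 3], [1, 1]] = [[-483, -726], [484, 727]].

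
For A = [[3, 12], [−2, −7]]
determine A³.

tr A = −4 and det A = 3, so the characteristic polynomial is λ² − (−4)λ + (3) with roots −3 and −1.
Eigenvectors give P = [[−2, 3], [1, −1]] with P⁻¹ = [[1, 3], [1, 2]], and A = P·diag(−3, −1)·P⁻¹.
Then A³ = P·diag(−27, −1)·P⁻¹ = [[54, −3], [−27, 1]] · [[1, 3], [1, 2]] = [[51, 156], [−26, −79]].

[[51, 156], [−26, −79]]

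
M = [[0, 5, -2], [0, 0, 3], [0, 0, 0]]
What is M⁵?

M is strictly triangular, hence nilpotent: M³ = 0, so M⁵ = 0.

[[0, 0, 0], [0, 0, 0], [0, 0, 0]]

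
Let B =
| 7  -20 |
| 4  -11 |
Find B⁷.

[[8743, -21860], [4372, -10931]]

tr B = -4 and det B = 3, so the characteristic polynomial is λ² − (-4)λ + (3) with roots -3 and -1.
Eigenvectors give P = [[2, 5], [1, 2]] with P⁻¹ = [[-2, 5], [1, -2]], and B = P·diag(-3, -1)·P⁻¹.
Then B⁷ = P·diag(-2187, -1)·P⁻¹ = [[-4374, -5], [-2187, -2]] · [[-2, 5], [1, -2]] = [[8743, -21860], [4372, -10931]].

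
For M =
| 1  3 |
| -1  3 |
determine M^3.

M^2 = [[-2, 12], [-4, 6]]
M^3 = [[-14, 30], [-10, 6]]

[[-14, 30], [-10, 6]]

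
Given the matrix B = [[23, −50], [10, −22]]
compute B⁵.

tr B = 1 and det B = −6, so the characteristic polynomial is λ² − (1)λ + (−6) with roots 3 and −2.
Eigenvectors give P = [[5, 2], [2, 1]] with P⁻¹ = [[1, −2], [−2, 5]], and B = P·diag(3, −2)·P⁻¹.
Then B⁵ = P·diag(243, −32)·P⁻¹ = [[1215, −64], [486, −32]] · [[1, −2], [−2, 5]] = [[1343, −2750], [550, −1132]].

[[1343, −2750], [550, −1132]]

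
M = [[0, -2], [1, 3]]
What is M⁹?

tr M = 3 and det M = 2, so the characteristic polynomial is λ² − (3)λ + (2) with roots 2 and 1.
Eigenvectors give P = [[-1, 2], [1, -1]] with P⁻¹ = [[1, 2], [1, 1]], and M = P·diag(2, 1)·P⁻¹.
Then M⁹ = P·diag(512, 1)·P⁻¹ = [[-512, 2], [512, -1]] · [[1, 2], [1, 1]] = [[-510, -1022], [511, 1023]].

[[-510, -1022], [511, 1023]]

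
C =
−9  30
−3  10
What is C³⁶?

C² = C (a projection; rank 1, trace 1), so C³⁶ = C.

[[−9, 30], [−3, 10]]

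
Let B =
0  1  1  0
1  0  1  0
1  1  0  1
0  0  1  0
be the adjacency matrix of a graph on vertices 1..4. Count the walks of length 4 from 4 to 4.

The number of length-4 walks from vertex 4 to vertex 4 is entry (4,4) of B^4, where B is the adjacency matrix.
B^2 = [[2, 1, 1, 1], [1, 2, 1, 1], [1, 1, 3, 0], [1, 1, 0, 1]]
B^3 = [[2, 3, 4, 1], [3, 2, 4, 1], [4, 4, 2, 3], [1, 1, 3, 0]]
B^4 = [[7, 6, 6, 4], [6, 7, 6, 4], [6, 6, 11, 2], [4, 4, 2, 3]]

3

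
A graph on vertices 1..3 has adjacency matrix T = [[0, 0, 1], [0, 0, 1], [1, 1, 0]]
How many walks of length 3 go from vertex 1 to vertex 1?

The number of length-3 walks from vertex 1 to vertex 1 is entry (1,1) of T^3, where T is the adjacency matrix.
T^2 = [[1, 1, 0], [1, 1, 0], [0, 0, 2]]
T^3 = [[0, 0, 2], [0, 0, 2], [2, 2, 0]]

0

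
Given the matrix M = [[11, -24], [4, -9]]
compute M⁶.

[[2185, -4368], [728, -1455]]

tr M = 2 and det M = -3, so the characteristic polynomial is λ² − (2)λ + (-3) with roots 3 and -1.
Eigenvectors give P = [[3, -2], [1, -1]] with P⁻¹ = [[1, -2], [1, -3]], and M = P·diag(3, -1)·P⁻¹.
Then M⁶ = P·diag(729, 1)·P⁻¹ = [[2187, -2], [729, -1]] · [[1, -2], [1, -3]] = [[2185, -4368], [728, -1455]].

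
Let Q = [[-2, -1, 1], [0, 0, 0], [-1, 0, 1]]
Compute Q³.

[[-5, -3, 2], [0, 0, 0], [-2, -1, 1]]

Q² = [[3, 2, -1], [0, 0, 0], [1, 1, 0]]
Q³ = [[-5, -3, 2], [0, 0, 0], [-2, -1, 1]]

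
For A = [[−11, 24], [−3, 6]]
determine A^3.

tr A = −5 and det A = 6, so the characteristic polynomial is λ² − (−5)λ + (6) with roots −2 and −3.
Eigenvectors give P = [[8, 3], [3, 1]] with P⁻¹ = [[−1, 3], [3, −8]], and A = P·diag(−2, −3)·P⁻¹.
Then A^3 = P·diag(−8, −27)·P⁻¹ = [[−64, −81], [−24, −27]] · [[−1, 3], [3, −8]] = [[−179, 456], [−57, 144]].

[[−179, 456], [−57, 144]]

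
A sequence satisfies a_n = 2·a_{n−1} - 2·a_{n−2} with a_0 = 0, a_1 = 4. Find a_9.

With companion matrix B = [[2, -2], [1, 0]], [a_n, a_{n−1}]ᵀ = B·[a_{n−1}, a_{n−2}]ᵀ, so [a_9, a_8]ᵀ = B⁸·[a_1, a_0]ᵀ.
B⁸ = [[16, 0], [0, 16]], giving [a_9, a_8]ᵀ = [[64], [0]].

64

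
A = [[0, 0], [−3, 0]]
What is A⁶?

A is strictly triangular, hence nilpotent: A² = 0, so A⁶ = 0.

[[0, 0], [0, 0]]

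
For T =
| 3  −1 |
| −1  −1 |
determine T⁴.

[[104, −24], [−24, 8]]

T² = [[10, −2], [−2, 2]]
T³ = [[32, −8], [−8, 0]]
T⁴ = [[104, −24], [−24, 8]]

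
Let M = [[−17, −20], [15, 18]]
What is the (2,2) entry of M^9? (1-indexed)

80268

tr M = 1 and det M = −6, so the characteristic polynomial is λ² − (1)λ + (−6) with roots 3 and −2.
Eigenvectors give P = [[−1, 4], [1, −3]] with P⁻¹ = [[3, 4], [1, 1]], and M = P·diag(3, −2)·P⁻¹.
Then M^9 = P·diag(19683, −512)·P⁻¹ = [[−19683, −2048], [19683, 1536]] · [[3, 4], [1, 1]] = [[−61097, −80780], [60585, 80268]].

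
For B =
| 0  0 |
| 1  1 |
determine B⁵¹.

B² = B (a projection; rank 1, trace 1), so B⁵¹ = B.

[[0, 0], [1, 1]]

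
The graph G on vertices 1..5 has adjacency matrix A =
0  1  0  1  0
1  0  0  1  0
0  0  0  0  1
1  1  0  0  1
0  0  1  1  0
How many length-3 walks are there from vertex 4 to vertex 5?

4

The number of length-3 walks from vertex 4 to vertex 5 is entry (4,5) of A³, where A is the adjacency matrix.
A² = [[2, 1, 0, 1, 1], [1, 2, 0, 1, 1], [0, 0, 1, 1, 0], [1, 1, 1, 3, 0], [1, 1, 0, 0, 2]]
A³ = [[2, 3, 1, 4, 1], [3, 2, 1, 4, 1], [1, 1, 0, 0, 2], [4, 4, 0, 2, 4], [1, 1, 2, 4, 0]]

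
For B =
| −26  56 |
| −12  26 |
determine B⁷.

[[−1664, 3584], [−768, 1664]]

tr B = 0 and det B = −4, so the characteristic polynomial is λ² − (0)λ + (−4) with roots −2 and 2.
Eigenvectors give P = [[−7, 2], [−3, 1]] with P⁻¹ = [[−1, 2], [−3, 7]], and B = P·diag(−2, 2)·P⁻¹.
Then B⁷ = P·diag(−128, 128)·P⁻¹ = [[896, 256], [384, 128]] · [[−1, 2], [−3, 7]] = [[−1664, 3584], [−768, 1664]].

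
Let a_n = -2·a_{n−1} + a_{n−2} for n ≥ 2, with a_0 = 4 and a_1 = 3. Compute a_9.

With companion matrix M = [[-2, 1], [1, 0]], [a_n, a_{n−1}]ᵀ = M·[a_{n−1}, a_{n−2}]ᵀ, so [a_9, a_8]ᵀ = M⁸·[a_1, a_0]ᵀ.
M⁸ = [[985, -408], [-408, 169]], giving [a_9, a_8]ᵀ = [[1323], [-548]].

1323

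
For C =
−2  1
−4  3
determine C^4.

C^2 = [[0, 1], [−4, 5]]
C^3 = [[−4, 3], [−12, 11]]
C^4 = [[−4, 5], [−20, 21]]

[[−4, 5], [−20, 21]]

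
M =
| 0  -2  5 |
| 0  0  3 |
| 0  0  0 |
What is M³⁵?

M is strictly triangular, hence nilpotent: M³ = 0, so M³⁵ = 0.

[[0, 0, 0], [0, 0, 0], [0, 0, 0]]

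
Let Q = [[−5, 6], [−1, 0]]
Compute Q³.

tr Q = −5 and det Q = 6, so the characteristic polynomial is λ² − (−5)λ + (6) with roots −2 and −3.
Eigenvectors give P = [[2, 3], [1, 1]] with P⁻¹ = [[−1, 3], [1, −2]], and Q = P·diag(−2, −3)·P⁻¹.
Then Q³ = P·diag(−8, −27)·P⁻¹ = [[−16, −81], [−8, −27]] · [[−1, 3], [1, −2]] = [[−65, 114], [−19, 30]].

[[−65, 114], [−19, 30]]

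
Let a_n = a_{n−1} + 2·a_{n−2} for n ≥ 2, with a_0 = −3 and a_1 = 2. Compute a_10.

−344

With companion matrix B = [[1, 2], [1, 0]], [a_n, a_{n−1}]ᵀ = B·[a_{n−1}, a_{n−2}]ᵀ, so [a_10, a_9]ᵀ = B⁹·[a_1, a_0]ᵀ.
B⁹ = [[341, 342], [171, 170]], giving [a_10, a_9]ᵀ = [[−344], [−168]].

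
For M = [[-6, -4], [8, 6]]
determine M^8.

tr M = 0 and det M = -4, so the characteristic polynomial is λ² − (0)λ + (-4) with roots 2 and -2.
Eigenvectors give P = [[-1, -1], [2, 1]] with P⁻¹ = [[1, 1], [-2, -1]], and M = P·diag(2, -2)·P⁻¹.
Then M^8 = P·diag(256, 256)·P⁻¹ = [[-256, -256], [512, 256]] · [[1, 1], [-2, -1]] = [[256, 0], [0, 256]].

[[256, 0], [0, 256]]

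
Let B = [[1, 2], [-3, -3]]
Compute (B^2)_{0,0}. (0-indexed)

-5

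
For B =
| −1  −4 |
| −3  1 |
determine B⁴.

B² = [[13, 0], [0, 13]]
B³ = [[−13, −52], [−39, 13]]
B⁴ = [[169, 0], [0, 169]]

[[169, 0], [0, 169]]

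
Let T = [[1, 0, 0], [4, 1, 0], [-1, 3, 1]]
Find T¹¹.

[[1, 0, 0], [44, 1, 0], [649, 33, 1]]

T = I + N where N = [[0, 0, 0], [4, 0, 0], [-1, 3, 0]] is strictly lower-triangular, so N³ = 0.
(I + N)¹¹ = I + 11·N + 55·N² = [[1, 0, 0], [44, 1, 0], [649, 33, 1]].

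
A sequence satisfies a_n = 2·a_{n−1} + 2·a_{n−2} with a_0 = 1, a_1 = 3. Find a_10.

24960

With companion matrix C = [[2, 2], [1, 0]], [a_n, a_{n−1}]ᵀ = C·[a_{n−1}, a_{n−2}]ᵀ, so [a_10, a_9]ᵀ = C⁹·[a_1, a_0]ᵀ.
C⁹ = [[6688, 4896], [2448, 1792]], giving [a_10, a_9]ᵀ = [[24960], [9136]].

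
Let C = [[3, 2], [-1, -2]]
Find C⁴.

C² = [[7, 2], [-1, 2]]
C³ = [[19, 10], [-5, -6]]
C⁴ = [[47, 18], [-9, 2]]

[[47, 18], [-9, 2]]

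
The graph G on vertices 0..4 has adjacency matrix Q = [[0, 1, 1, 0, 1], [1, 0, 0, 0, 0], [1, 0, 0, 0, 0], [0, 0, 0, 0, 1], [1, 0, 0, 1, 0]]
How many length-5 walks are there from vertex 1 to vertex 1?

The number of length-5 walks from vertex 1 to vertex 1 is entry (1,1) of Q⁵, where Q is the adjacency matrix.
Q² = [[3, 0, 0, 1, 0], [0, 1, 1, 0, 1], [0, 1, 1, 0, 1], [1, 0, 0, 1, 0], [0, 1, 1, 0, 2]]
Q³ = [[0, 3, 3, 0, 4], [3, 0, 0, 1, 0], [3, 0, 0, 1, 0], [0, 1, 1, 0, 2], [4, 0, 0, 2, 0]]
Q⁴ = [[10, 0, 0, 4, 0], [0, 3, 3, 0, 4], [0, 3, 3, 0, 4], [4, 0, 0, 2, 0], [0, 4, 4, 0, 6]]
Q⁵ = [[0, 10, 10, 0, 14], [10, 0, 0, 4, 0], [10, 0, 0, 4, 0], [0, 4, 4, 0, 6], [14, 0, 0, 6, 0]]

0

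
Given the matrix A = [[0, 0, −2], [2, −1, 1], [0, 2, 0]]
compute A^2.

[[0, −4, 0], [−2, 3, −5], [4, −2, 2]]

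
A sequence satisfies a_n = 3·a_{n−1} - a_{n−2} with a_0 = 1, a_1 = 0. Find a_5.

-21

With companion matrix Q = [[3, -1], [1, 0]], [a_n, a_{n−1}]ᵀ = Q·[a_{n−1}, a_{n−2}]ᵀ, so [a_5, a_4]ᵀ = Q⁴·[a_1, a_0]ᵀ.
Q⁴ = [[55, -21], [21, -8]], giving [a_5, a_4]ᵀ = [[-21], [-8]].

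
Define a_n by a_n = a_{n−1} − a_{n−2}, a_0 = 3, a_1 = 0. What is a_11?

3

With companion matrix B = [[1, −1], [1, 0]], [a_n, a_{n−1}]ᵀ = B·[a_{n−1}, a_{n−2}]ᵀ, so [a_11, a_10]ᵀ = B¹⁰·[a_1, a_0]ᵀ.
B¹⁰ = [[−1, 1], [−1, 0]], giving [a_11, a_10]ᵀ = [[3], [0]].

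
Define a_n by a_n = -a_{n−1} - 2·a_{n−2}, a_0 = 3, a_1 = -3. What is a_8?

With companion matrix C = [[-1, -2], [1, 0]], [a_n, a_{n−1}]ᵀ = C·[a_{n−1}, a_{n−2}]ᵀ, so [a_8, a_7]ᵀ = C^7·[a_1, a_0]ᵀ.
C^7 = [[3, -14], [7, 10]], giving [a_8, a_7]ᵀ = [[-51], [9]].

-51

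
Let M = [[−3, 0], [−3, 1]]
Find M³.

[[−27, 0], [−21, 1]]

M² = [[9, 0], [6, 1]]
M³ = [[−27, 0], [−21, 1]]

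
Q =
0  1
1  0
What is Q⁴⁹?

[[0, 1], [1, 0]]

Q² = I (check: tr Q = 0 and det Q = −1), so Q⁴⁹ = Q since 49 is odd.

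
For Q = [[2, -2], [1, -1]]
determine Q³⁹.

Q² = Q (a projection; rank 1, trace 1), so Q³⁹ = Q.

[[2, -2], [1, -1]]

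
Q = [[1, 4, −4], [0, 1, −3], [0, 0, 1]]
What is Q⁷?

[[1, 28, −280], [0, 1, −21], [0, 0, 1]]

Q = I + N where N = [[0, 4, −4], [0, 0, −3], [0, 0, 0]] is strictly upper-triangular, so N³ = 0.
(I + N)⁷ = I + 7·N + 21·N² = [[1, 28, −280], [0, 1, −21], [0, 0, 1]].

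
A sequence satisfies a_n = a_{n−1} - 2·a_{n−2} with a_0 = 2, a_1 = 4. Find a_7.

8

With companion matrix B = [[1, -2], [1, 0]], [a_n, a_{n−1}]ᵀ = B·[a_{n−1}, a_{n−2}]ᵀ, so [a_7, a_6]ᵀ = B^6·[a_1, a_0]ᵀ.
B^6 = [[7, -10], [5, 2]], giving [a_7, a_6]ᵀ = [[8], [24]].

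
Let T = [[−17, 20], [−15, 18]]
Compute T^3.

[[−113, 140], [−105, 132]]

tr T = 1 and det T = −6, so the characteristic polynomial is λ² − (1)λ + (−6) with roots 3 and −2.
Eigenvectors give P = [[1, 4], [1, 3]] with P⁻¹ = [[−3, 4], [1, −1]], and T = P·diag(3, −2)·P⁻¹.
Then T^3 = P·diag(27, −8)·P⁻¹ = [[27, −32], [27, −24]] · [[−3, 4], [1, −1]] = [[−113, 140], [−105, 132]].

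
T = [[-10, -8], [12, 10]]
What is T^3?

tr T = 0 and det T = -4, so the characteristic polynomial is λ² − (0)λ + (-4) with roots 2 and -2.
Eigenvectors give P = [[2, -1], [-3, 1]] with P⁻¹ = [[-1, -1], [-3, -2]], and T = P·diag(2, -2)·P⁻¹.
Then T^3 = P·diag(8, -8)·P⁻¹ = [[16, 8], [-24, -8]] · [[-1, -1], [-3, -2]] = [[-40, -32], [48, 40]].

[[-40, -32], [48, 40]]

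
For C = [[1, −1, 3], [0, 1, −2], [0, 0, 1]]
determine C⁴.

C = I + N where N = [[0, −1, 3], [0, 0, −2], [0, 0, 0]] is strictly upper-triangular, so N³ = 0.
(I + N)⁴ = I + 4·N + 6·N² = [[1, −4, 24], [0, 1, −8], [0, 0, 1]].

[[1, −4, 24], [0, 1, −8], [0, 0, 1]]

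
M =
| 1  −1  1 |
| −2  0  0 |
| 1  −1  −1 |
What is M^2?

[[4, −2, 0], [−2, 2, −2], [2, 0, 2]]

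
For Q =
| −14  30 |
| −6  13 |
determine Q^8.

[[1276, −2550], [510, −1019]]

tr Q = −1 and det Q = −2, so the characteristic polynomial is λ² − (−1)λ + (−2) with roots 1 and −2.
Eigenvectors give P = [[−2, 5], [−1, 2]] with P⁻¹ = [[2, −5], [1, −2]], and Q = P·diag(1, −2)·P⁻¹.
Then Q^8 = P·diag(1, 256)·P⁻¹ = [[−2, 1280], [−1, 512]] · [[2, −5], [1, −2]] = [[1276, −2550], [510, −1019]].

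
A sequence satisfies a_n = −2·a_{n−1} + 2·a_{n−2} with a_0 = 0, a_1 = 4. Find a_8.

With companion matrix B = [[−2, 2], [1, 0]], [a_n, a_{n−1}]ᵀ = B·[a_{n−1}, a_{n−2}]ᵀ, so [a_8, a_7]ᵀ = B^7·[a_1, a_0]ᵀ.
B^7 = [[−896, 656], [328, −240]], giving [a_8, a_7]ᵀ = [[−3584], [1312]].

−3584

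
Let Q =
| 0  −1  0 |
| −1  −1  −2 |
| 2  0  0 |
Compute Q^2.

[[1, 1, 2], [−3, 2, 2], [0, −2, 0]]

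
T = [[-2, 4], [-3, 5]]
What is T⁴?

tr T = 3 and det T = 2, so the characteristic polynomial is λ² − (3)λ + (2) with roots 2 and 1.
Eigenvectors give P = [[-1, 4], [-1, 3]] with P⁻¹ = [[3, -4], [1, -1]], and T = P·diag(2, 1)·P⁻¹.
Then T⁴ = P·diag(16, 1)·P⁻¹ = [[-16, 4], [-16, 3]] · [[3, -4], [1, -1]] = [[-44, 60], [-45, 61]].

[[-44, 60], [-45, 61]]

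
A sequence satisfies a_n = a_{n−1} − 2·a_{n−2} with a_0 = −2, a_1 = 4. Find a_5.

−16

With companion matrix M = [[1, −2], [1, 0]], [a_n, a_{n−1}]ᵀ = M·[a_{n−1}, a_{n−2}]ᵀ, so [a_5, a_4]ᵀ = M^4·[a_1, a_0]ᵀ.
M^4 = [[−1, 6], [−3, 2]], giving [a_5, a_4]ᵀ = [[−16], [−16]].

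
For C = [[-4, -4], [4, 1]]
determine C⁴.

C² = [[0, 12], [-12, -15]]
C³ = [[48, 12], [-12, 33]]
C⁴ = [[-144, -180], [180, 81]]

[[-144, -180], [180, 81]]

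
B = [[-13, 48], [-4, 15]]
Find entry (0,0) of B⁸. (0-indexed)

-19679

tr B = 2 and det B = -3, so the characteristic polynomial is λ² − (2)λ + (-3) with roots 3 and -1.
Eigenvectors give P = [[3, 4], [1, 1]] with P⁻¹ = [[-1, 4], [1, -3]], and B = P·diag(3, -1)·P⁻¹.
Then B⁸ = P·diag(6561, 1)·P⁻¹ = [[19683, 4], [6561, 1]] · [[-1, 4], [1, -3]] = [[-19679, 78720], [-6560, 26241]].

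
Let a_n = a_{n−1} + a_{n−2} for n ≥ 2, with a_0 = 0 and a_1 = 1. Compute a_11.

89

With companion matrix T = [[1, 1], [1, 0]], [a_n, a_{n−1}]ᵀ = T·[a_{n−1}, a_{n−2}]ᵀ, so [a_11, a_10]ᵀ = T^10·[a_1, a_0]ᵀ.
T^10 = [[89, 55], [55, 34]], giving [a_11, a_10]ᵀ = [[89], [55]].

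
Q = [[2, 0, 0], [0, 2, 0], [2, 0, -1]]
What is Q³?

[[8, 0, 0], [0, 8, 0], [6, 0, -1]]

Q² = [[4, 0, 0], [0, 4, 0], [2, 0, 1]]
Q³ = [[8, 0, 0], [0, 8, 0], [6, 0, -1]]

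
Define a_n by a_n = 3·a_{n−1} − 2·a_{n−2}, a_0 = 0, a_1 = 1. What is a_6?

With companion matrix T = [[3, −2], [1, 0]], [a_n, a_{n−1}]ᵀ = T·[a_{n−1}, a_{n−2}]ᵀ, so [a_6, a_5]ᵀ = T^5·[a_1, a_0]ᵀ.
T^5 = [[63, −62], [31, −30]], giving [a_6, a_5]ᵀ = [[63], [31]].

63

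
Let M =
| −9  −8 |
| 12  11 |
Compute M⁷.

tr M = 2 and det M = −3, so the characteristic polynomial is λ² − (2)λ + (−3) with roots 3 and −1.
Eigenvectors give P = [[2, 1], [−3, −1]] with P⁻¹ = [[−1, −1], [3, 2]], and M = P·diag(3, −1)·P⁻¹.
Then M⁷ = P·diag(2187, −1)·P⁻¹ = [[4374, −1], [−6561, 1]] · [[−1, −1], [3, 2]] = [[−4377, −4376], [6564, 6563]].

[[−4377, −4376], [6564, 6563]]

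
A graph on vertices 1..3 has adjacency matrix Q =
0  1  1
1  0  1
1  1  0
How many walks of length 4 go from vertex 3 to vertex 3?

6

The number of length-4 walks from vertex 3 to vertex 3 is entry (3,3) of Q⁴, where Q is the adjacency matrix.
Q² = [[2, 1, 1], [1, 2, 1], [1, 1, 2]]
Q³ = [[2, 3, 3], [3, 2, 3], [3, 3, 2]]
Q⁴ = [[6, 5, 5], [5, 6, 5], [5, 5, 6]]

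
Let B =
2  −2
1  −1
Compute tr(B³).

B² = [[2, −2], [1, −1]]
B³ = [[2, −2], [1, −1]]

1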